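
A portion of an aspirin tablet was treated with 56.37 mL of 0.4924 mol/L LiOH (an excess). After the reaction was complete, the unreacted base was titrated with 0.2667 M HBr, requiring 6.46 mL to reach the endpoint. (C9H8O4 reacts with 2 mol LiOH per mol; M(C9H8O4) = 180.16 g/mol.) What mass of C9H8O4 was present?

2.35 g

Total n(LiOH) added = 0.4924 x 0.05637 = 0.02776 mol.
n(HBr) used = 0.2667 x 0.006460 = 0.001723 mol, which equals the excess n(LiOH).
So n(LiOH) consumed by the sample = 0.02776 - 0.001723 = 0.02603 mol.
n(C9H8O4) = 0.02603 / 2 = 0.01302 mol.
mass = 0.01302 mol x 180.16 g/mol = 2.35 g.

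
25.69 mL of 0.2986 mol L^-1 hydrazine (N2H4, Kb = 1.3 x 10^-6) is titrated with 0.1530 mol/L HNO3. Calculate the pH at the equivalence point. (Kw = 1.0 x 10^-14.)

n(N2H4) = 0.2986 x 0.02569 = 0.007671 mol; V(HNO3) at equivalence = 0.007671/0.1530 = 0.05014 L.
At equivalence the base is fully converted to N2H5+; total volume = 0.07583 L, so [N2H5+] = 0.007671/0.07583 = 0.1012 M.
Ka(N2H5+) = Kw/Kb = 1.0e-14 / 1.3 x 10^-6 = 7.69e-9.
[H^+] = sqrt(Ka x [N2H5+]) = sqrt(7.69e-9 x 0.1012) = 2.79e-5 M.
pH = -log(2.79e-5) = 4.55.

4.55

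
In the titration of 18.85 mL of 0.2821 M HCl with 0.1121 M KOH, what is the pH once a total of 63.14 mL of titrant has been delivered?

n(acid) = 0.2821 x 0.01885 = 0.005318 mol; n(KOH) added = 0.1121 x 0.06314 = 0.007078 mol.
Base is in excess by 0.007078 - 0.005318 = 0.001760 mol in a total volume of 0.08199 L.
[OH^-] = 0.001760/0.08199 = 0.02147 M, so pOH = 1.67 and pH = 14.00 - 1.67 = 12.33.

12.33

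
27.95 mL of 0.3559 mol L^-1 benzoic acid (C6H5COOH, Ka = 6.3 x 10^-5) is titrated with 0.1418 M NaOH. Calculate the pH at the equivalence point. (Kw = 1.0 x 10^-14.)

n(C6H5COOH) = 0.3559 x 0.02795 = 0.009947 mol; V(NaOH) at equivalence = 0.009947/0.1418 = 0.07015 L.
At equivalence all the acid is converted to C6H5COO-; total volume = 0.02795 + 0.07015 = 0.09810 L, so [C6H5COO-] = 0.009947/0.09810 = 0.1014 M.
Kb = Kw/Ka = 1.0e-14 / 6.3 x 10^-5 = 1.59e-10.
[OH^-] = sqrt(Kb x [C6H5COO-]) = sqrt(1.59e-10 x 0.1014) = 4.01e-6 M.
pOH = 5.40, so pH = 14.00 - 5.40 = 8.60.

8.60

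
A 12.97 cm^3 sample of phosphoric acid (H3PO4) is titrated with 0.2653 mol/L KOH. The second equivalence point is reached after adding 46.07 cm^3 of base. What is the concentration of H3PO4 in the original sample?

0.471 M

n(KOH) = 0.2653 x 0.04607 = 0.01222 mol.
At the second equivalence point, 2 mol OH^- react per mol H3PO4, so n(H3PO4) = 0.01222 / 2 = 0.006111 mol.
[H3PO4] = 0.006111 / 0.01297 L = 0.471 M.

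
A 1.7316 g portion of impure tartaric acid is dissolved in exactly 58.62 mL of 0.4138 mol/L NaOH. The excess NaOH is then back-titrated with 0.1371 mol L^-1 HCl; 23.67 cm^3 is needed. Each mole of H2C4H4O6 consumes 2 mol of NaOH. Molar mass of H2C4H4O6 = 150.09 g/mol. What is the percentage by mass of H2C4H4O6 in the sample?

91.1%

Total n(NaOH) added = 0.4138 x 0.05862 = 0.02426 mol.
n(HCl) used = 0.1371 x 0.02367 = 0.003245 mol, which equals the excess n(NaOH).
So n(NaOH) consumed by the sample = 0.02426 - 0.003245 = 0.02101 mol.
n(H2C4H4O6) = 0.02101 / 2 = 0.01051 mol.
mass H2C4H4O6 = 0.01051 x 150.09 = 1.577 g, so %H2C4H4O6 = 1.577/1.7316 x 100 = 91.1%.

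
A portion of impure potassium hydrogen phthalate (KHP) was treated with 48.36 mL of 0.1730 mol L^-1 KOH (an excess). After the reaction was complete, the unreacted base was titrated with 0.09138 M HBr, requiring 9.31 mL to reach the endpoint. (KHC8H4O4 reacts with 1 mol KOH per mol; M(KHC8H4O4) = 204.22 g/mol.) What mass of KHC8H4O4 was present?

Total n(KOH) added = 0.1730 x 0.04836 = 0.008366 mol.
n(HBr) used = 0.09138 x 0.009310 = 0.0008507 mol, which equals the excess n(KOH).
So n(KOH) consumed by the sample = 0.008366 - 0.0008507 = 0.007516 mol.
n(KHC8H4O4) = 0.007516 / 1 = 0.007516 mol.
mass = 0.007516 mol x 204.22 g/mol = 1.53 g.

1.53 g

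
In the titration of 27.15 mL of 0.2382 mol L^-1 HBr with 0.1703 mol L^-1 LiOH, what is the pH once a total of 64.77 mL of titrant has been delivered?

n(acid) = 0.2382 x 0.02715 = 0.006467 mol; n(LiOH) added = 0.1703 x 0.06477 = 0.01103 mol.
Base is in excess by 0.01103 - 0.006467 = 0.004563 mol in a total volume of 0.09192 L.
[OH^-] = 0.004563/0.09192 = 0.04964 M, so pOH = 1.30 and pH = 14.00 - 1.30 = 12.70.

12.70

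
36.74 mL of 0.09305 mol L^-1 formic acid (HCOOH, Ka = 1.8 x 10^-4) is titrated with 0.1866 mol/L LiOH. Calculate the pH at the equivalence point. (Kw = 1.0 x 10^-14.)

n(HCOOH) = 0.09305 x 0.03674 = 0.003419 mol; V(LiOH) at equivalence = 0.003419/0.1866 = 0.01832 L.
At equivalence all the acid is converted to HCOO-; total volume = 0.03674 + 0.01832 = 0.05506 L, so [HCOO-] = 0.003419/0.05506 = 0.06209 M.
Kb = Kw/Ka = 1.0e-14 / 1.8 x 10^-4 = 5.56e-11.
[OH^-] = sqrt(Kb x [HCOO-]) = sqrt(5.56e-11 x 0.06209) = 1.86e-6 M.
pOH = 5.73, so pH = 14.00 - 5.73 = 8.27.

8.27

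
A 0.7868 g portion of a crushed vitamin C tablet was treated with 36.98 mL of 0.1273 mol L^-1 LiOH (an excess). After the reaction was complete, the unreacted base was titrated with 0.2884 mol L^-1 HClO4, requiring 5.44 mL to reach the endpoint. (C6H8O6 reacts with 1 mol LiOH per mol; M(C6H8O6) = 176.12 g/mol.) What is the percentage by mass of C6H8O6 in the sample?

70.3%

Total n(LiOH) added = 0.1273 x 0.03698 = 0.004708 mol.
n(HClO4) used = 0.2884 x 0.005440 = 0.001569 mol, which equals the excess n(LiOH).
So n(LiOH) consumed by the sample = 0.004708 - 0.001569 = 0.003139 mol.
n(C6H8O6) = 0.003139 / 1 = 0.003139 mol.
mass C6H8O6 = 0.003139 x 176.12 = 0.5528 g, so %C6H8O6 = 0.5528/0.7868 x 100 = 70.3%.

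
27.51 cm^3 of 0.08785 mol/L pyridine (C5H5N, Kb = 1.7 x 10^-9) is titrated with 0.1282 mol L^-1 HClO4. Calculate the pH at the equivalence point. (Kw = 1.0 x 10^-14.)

3.26

n(C5H5N) = 0.08785 x 0.02751 = 0.002417 mol; V(HClO4) at equivalence = 0.002417/0.1282 = 0.01885 L.
At equivalence the base is fully converted to C5H5NH+; total volume = 0.04636 L, so [C5H5NH+] = 0.002417/0.04636 = 0.05213 M.
Ka(C5H5NH+) = Kw/Kb = 1.0e-14 / 1.7 x 10^-9 = 5.88e-6.
[H^+] = sqrt(Ka x [C5H5NH+]) = sqrt(5.88e-6 x 0.05213) = 0.000554 M.
pH = -log(0.000554) = 3.26.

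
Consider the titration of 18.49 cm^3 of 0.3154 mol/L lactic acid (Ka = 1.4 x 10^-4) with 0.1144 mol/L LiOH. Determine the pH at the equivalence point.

n(HC3H5O3) = 0.3154 x 0.01849 = 0.005832 mol; V(LiOH) at equivalence = 0.005832/0.1144 = 0.05098 L.
At equivalence all the acid is converted to C3H5O3-; total volume = 0.01849 + 0.05098 = 0.06947 L, so [C3H5O3-] = 0.005832/0.06947 = 0.08395 M.
Kb = Kw/Ka = 1.0e-14 / 1.4 x 10^-4 = 7.14e-11.
[OH^-] = sqrt(Kb x [C3H5O3-]) = sqrt(7.14e-11 x 0.08395) = 2.45e-6 M.
pOH = 5.61, so pH = 14.00 - 5.61 = 8.39.

8.39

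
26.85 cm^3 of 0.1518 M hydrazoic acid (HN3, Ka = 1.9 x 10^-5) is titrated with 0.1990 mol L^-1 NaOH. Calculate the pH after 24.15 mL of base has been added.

12.16

n(acid) = 0.1518 x 0.02685 = 0.004076 mol; n(NaOH) added = 0.1990 x 0.02415 = 0.004806 mol.
Base is in excess by 0.004806 - 0.004076 = 0.0007300 mol in a total volume of 0.05100 L.
[OH^-] = 0.0007300/0.05100 = 0.01431 M, so pOH = 1.84 and pH = 14.00 - 1.84 = 12.16.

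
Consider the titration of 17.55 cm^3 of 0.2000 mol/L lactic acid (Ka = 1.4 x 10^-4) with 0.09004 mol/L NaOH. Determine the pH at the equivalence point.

8.32

n(HC3H5O3) = 0.2000 x 0.01755 = 0.003510 mol; V(NaOH) at equivalence = 0.003510/0.09004 = 0.03898 L.
At equivalence all the acid is converted to C3H5O3-; total volume = 0.01755 + 0.03898 = 0.05653 L, so [C3H5O3-] = 0.003510/0.05653 = 0.06209 M.
Kb = Kw/Ka = 1.0e-14 / 1.4 x 10^-4 = 7.14e-11.
[OH^-] = sqrt(Kb x [C3H5O3-]) = sqrt(7.14e-11 x 0.06209) = 2.11e-6 M.
pOH = 5.68, so pH = 14.00 - 5.68 = 8.32.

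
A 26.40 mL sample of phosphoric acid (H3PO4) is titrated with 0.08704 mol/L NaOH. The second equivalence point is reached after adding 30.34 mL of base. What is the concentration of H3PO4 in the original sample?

0.0500 M

n(NaOH) = 0.08704 x 0.03034 = 0.002641 mol.
At the second equivalence point, 2 mol OH^- react per mol H3PO4, so n(H3PO4) = 0.002641 / 2 = 0.001320 mol.
[H3PO4] = 0.001320 / 0.02640 L = 0.0500 M.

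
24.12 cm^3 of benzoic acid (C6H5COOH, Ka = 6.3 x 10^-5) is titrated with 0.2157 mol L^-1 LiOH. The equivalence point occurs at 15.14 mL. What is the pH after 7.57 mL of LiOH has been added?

7.57 mL is exactly half the equivalence volume (15.14/2), i.e. the half-equivalence point.
There, n(HA) = n(A^-), so pH = pKa = -log(6.3 x 10^-5) = 4.20.

4.20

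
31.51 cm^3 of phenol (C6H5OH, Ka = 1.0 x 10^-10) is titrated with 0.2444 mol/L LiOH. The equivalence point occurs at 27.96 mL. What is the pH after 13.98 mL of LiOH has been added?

13.98 mL is exactly half the equivalence volume (27.96/2), i.e. the half-equivalence point.
There, n(HA) = n(A^-), so pH = pKa = -log(1.0 x 10^-10) = 10.00.

10.00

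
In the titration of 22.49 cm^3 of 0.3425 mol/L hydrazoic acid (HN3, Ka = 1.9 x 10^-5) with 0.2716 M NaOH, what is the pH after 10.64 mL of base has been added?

4.50

Initial n(HN3) = 0.3425 x 0.02249 = 0.007703 mol.
n(NaOH) added = 0.2716 x 0.01064 = 0.002890 mol, converting that many moles of HN3 to N3-.
Remaining n(HN3) = 0.004813 mol; n(N3-) = 0.002890 mol.
By Henderson-Hasselbalch, pH = pKa + log([A^-]/[HA]) = 4.72 + log(0.002890/0.004813) = 4.72 + (-0.22) = 4.50.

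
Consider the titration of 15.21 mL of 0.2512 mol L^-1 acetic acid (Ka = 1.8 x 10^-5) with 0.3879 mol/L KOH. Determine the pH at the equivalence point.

8.96

n(CH3COOH) = 0.2512 x 0.01521 = 0.003821 mol; V(KOH) at equivalence = 0.003821/0.3879 = 0.009850 L.
At equivalence all the acid is converted to CH3COO-; total volume = 0.01521 + 0.009850 = 0.02506 L, so [CH3COO-] = 0.003821/0.02506 = 0.1525 M.
Kb = Kw/Ka = 1.0e-14 / 1.8 x 10^-5 = 5.56e-10.
[OH^-] = sqrt(Kb x [CH3COO-]) = sqrt(5.56e-10 x 0.1525) = 9.20e-6 M.
pOH = 5.04, so pH = 14.00 - 5.04 = 8.96.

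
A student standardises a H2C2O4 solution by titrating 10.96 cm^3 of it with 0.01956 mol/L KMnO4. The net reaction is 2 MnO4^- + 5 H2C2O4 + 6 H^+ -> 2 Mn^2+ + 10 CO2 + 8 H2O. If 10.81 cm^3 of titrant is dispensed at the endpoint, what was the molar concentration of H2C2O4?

n(KMnO4) = 0.01956 x 0.01081 = 0.0002114 mol.
From the balanced equation, 2 mol KMnO4 reacts with 5 mol H2C2O4, so n(H2C2O4) = 0.0002114 x 5/2 = 0.0005286 mol.
[H2C2O4] = 0.0005286 / 0.01096 L = 0.0482 M.

0.0482 M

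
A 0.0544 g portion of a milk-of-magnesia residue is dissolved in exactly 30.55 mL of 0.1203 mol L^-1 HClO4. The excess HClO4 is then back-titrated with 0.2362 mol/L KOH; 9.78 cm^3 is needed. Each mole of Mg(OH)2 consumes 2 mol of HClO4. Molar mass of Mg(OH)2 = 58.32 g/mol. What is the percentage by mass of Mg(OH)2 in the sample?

73.2%

Total n(HClO4) added = 0.1203 x 0.03055 = 0.003675 mol.
n(KOH) used = 0.2362 x 0.009780 = 0.002310 mol, which equals the excess n(HClO4).
So n(HClO4) consumed by the sample = 0.003675 - 0.002310 = 0.001365 mol.
n(Mg(OH)2) = 0.001365 / 2 = 0.0006826 mol.
mass Mg(OH)2 = 0.0006826 x 58.32 = 0.03981 g, so %Mg(OH)2 = 0.03981/0.0544 x 100 = 73.2%.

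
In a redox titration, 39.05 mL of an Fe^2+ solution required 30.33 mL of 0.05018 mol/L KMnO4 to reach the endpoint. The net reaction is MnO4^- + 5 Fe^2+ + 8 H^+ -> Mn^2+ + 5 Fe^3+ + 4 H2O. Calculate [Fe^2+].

0.195 M

n(KMnO4) = 0.05018 x 0.03033 = 0.001522 mol.
From the balanced equation, 1 mol KMnO4 reacts with 5 mol Fe^2+, so n(Fe^2+) = 0.001522 x 5/1 = 0.007610 mol.
[Fe^2+] = 0.007610 / 0.03905 L = 0.195 M.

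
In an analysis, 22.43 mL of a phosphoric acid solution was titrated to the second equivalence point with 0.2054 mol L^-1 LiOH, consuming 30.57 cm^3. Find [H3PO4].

n(LiOH) = 0.2054 x 0.03057 = 0.006279 mol.
At the second equivalence point, 2 mol OH^- react per mol H3PO4, so n(H3PO4) = 0.006279 / 2 = 0.003140 mol.
[H3PO4] = 0.003140 / 0.02243 L = 0.140 M.

0.140 M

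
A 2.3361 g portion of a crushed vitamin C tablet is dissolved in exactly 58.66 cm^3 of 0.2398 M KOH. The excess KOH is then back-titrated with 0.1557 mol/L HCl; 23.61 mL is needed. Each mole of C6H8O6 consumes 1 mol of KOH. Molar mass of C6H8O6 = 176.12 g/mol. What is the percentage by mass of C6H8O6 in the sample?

78.3%

Total n(KOH) added = 0.2398 x 0.05866 = 0.01407 mol.
n(HCl) used = 0.1557 x 0.02361 = 0.003676 mol, which equals the excess n(KOH).
So n(KOH) consumed by the sample = 0.01407 - 0.003676 = 0.01039 mol.
n(C6H8O6) = 0.01039 / 1 = 0.01039 mol.
mass C6H8O6 = 0.01039 x 176.12 = 1.830 g, so %C6H8O6 = 1.830/2.3361 x 100 = 78.3%.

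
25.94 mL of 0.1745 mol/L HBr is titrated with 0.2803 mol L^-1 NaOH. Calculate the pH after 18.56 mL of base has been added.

12.18

n(acid) = 0.1745 x 0.02594 = 0.004527 mol; n(NaOH) added = 0.2803 x 0.01856 = 0.005202 mol.
Base is in excess by 0.005202 - 0.004527 = 0.0006758 mol in a total volume of 0.04450 L.
[OH^-] = 0.0006758/0.04450 = 0.01519 M, so pOH = 1.82 and pH = 14.00 - 1.82 = 12.18.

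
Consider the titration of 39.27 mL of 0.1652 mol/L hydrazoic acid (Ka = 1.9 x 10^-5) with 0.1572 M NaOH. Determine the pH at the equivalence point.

8.81

n(HN3) = 0.1652 x 0.03927 = 0.006487 mol; V(NaOH) at equivalence = 0.006487/0.1572 = 0.04127 L.
At equivalence all the acid is converted to N3-; total volume = 0.03927 + 0.04127 = 0.08054 L, so [N3-] = 0.006487/0.08054 = 0.08055 M.
Kb = Kw/Ka = 1.0e-14 / 1.9 x 10^-5 = 5.26e-10.
[OH^-] = sqrt(Kb x [N3-]) = sqrt(5.26e-10 x 0.08055) = 6.51e-6 M.
pOH = 5.19, so pH = 14.00 - 5.19 = 8.81.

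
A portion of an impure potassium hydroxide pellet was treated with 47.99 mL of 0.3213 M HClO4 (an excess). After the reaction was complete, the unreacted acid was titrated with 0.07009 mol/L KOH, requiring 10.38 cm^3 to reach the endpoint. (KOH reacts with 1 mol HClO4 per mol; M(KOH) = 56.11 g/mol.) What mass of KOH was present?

Total n(HClO4) added = 0.3213 x 0.04799 = 0.01542 mol.
n(KOH) used = 0.07009 x 0.01038 = 0.0007275 mol, which equals the excess n(HClO4).
So n(HClO4) consumed by the sample = 0.01542 - 0.0007275 = 0.01469 mol.
n(KOH) = 0.01469 / 1 = 0.01469 mol.
mass = 0.01469 mol x 56.11 g/mol = 0.824 g.

0.824 g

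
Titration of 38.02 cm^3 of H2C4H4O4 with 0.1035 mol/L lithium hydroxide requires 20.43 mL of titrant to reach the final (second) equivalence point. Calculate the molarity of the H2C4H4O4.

n(LiOH) = 0.1035 x 0.02043 = 0.002115 mol.
At the final (second) equivalence point, 2 mol OH^- react per mol H2C4H4O4, so n(H2C4H4O4) = 0.002115 / 2 = 0.001057 mol.
[H2C4H4O4] = 0.001057 / 0.03802 L = 0.0278 M.

0.0278 M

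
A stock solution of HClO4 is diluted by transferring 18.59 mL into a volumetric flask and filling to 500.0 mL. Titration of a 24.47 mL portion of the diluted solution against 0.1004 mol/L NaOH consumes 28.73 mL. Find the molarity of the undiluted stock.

3.17 M

n(NaOH) = 0.1004 x 0.02873 = 0.002884 mol.
n(HClO4) in the aliquot = 0.002884 mol.
[diluted HClO4] = 0.002884 / 0.02447 = 0.1179 M.
Dilution factor = 500.0/18.59 = 26.90, so [stock] = 0.1179 x 26.90 = 3.17 M.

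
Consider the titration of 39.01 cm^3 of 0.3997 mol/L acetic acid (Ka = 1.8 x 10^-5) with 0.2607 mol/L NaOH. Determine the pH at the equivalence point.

n(CH3COOH) = 0.3997 x 0.03901 = 0.01559 mol; V(NaOH) at equivalence = 0.01559/0.2607 = 0.05981 L.
At equivalence all the acid is converted to CH3COO-; total volume = 0.03901 + 0.05981 = 0.09882 L, so [CH3COO-] = 0.01559/0.09882 = 0.1578 M.
Kb = Kw/Ka = 1.0e-14 / 1.8 x 10^-5 = 5.56e-10.
[OH^-] = sqrt(Kb x [CH3COO-]) = sqrt(5.56e-10 x 0.1578) = 9.36e-6 M.
pOH = 5.03, so pH = 14.00 - 5.03 = 8.97.

8.97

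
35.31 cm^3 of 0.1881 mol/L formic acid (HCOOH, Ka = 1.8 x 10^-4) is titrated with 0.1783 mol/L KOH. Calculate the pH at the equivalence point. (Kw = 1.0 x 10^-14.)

8.35

n(HCOOH) = 0.1881 x 0.03531 = 0.006642 mol; V(KOH) at equivalence = 0.006642/0.1783 = 0.03725 L.
At equivalence all the acid is converted to HCOO-; total volume = 0.03531 + 0.03725 = 0.07256 L, so [HCOO-] = 0.006642/0.07256 = 0.09153 M.
Kb = Kw/Ka = 1.0e-14 / 1.8 x 10^-4 = 5.56e-11.
[OH^-] = sqrt(Kb x [HCOO-]) = sqrt(5.56e-11 x 0.09153) = 2.26e-6 M.
pOH = 5.65, so pH = 14.00 - 5.65 = 8.35.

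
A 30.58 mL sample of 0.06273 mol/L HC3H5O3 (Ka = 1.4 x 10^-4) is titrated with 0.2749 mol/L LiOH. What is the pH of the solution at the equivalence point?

n(HC3H5O3) = 0.06273 x 0.03058 = 0.001918 mol; V(LiOH) at equivalence = 0.001918/0.2749 = 0.006978 L.
At equivalence all the acid is converted to C3H5O3-; total volume = 0.03058 + 0.006978 = 0.03756 L, so [C3H5O3-] = 0.001918/0.03756 = 0.05108 M.
Kb = Kw/Ka = 1.0e-14 / 1.4 x 10^-4 = 7.14e-11.
[OH^-] = sqrt(Kb x [C3H5O3-]) = sqrt(7.14e-11 x 0.05108) = 1.91e-6 M.
pOH = 5.72, so pH = 14.00 - 5.72 = 8.28.

8.28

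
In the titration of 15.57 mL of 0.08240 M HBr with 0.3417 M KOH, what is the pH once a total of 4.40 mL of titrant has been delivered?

n(acid) = 0.08240 x 0.01557 = 0.001283 mol; n(KOH) added = 0.3417 x 0.004400 = 0.001503 mol.
Base is in excess by 0.001503 - 0.001283 = 0.0002205 mol in a total volume of 0.01997 L.
[OH^-] = 0.0002205/0.01997 = 0.01104 M, so pOH = 1.96 and pH = 14.00 - 1.96 = 12.04.

12.04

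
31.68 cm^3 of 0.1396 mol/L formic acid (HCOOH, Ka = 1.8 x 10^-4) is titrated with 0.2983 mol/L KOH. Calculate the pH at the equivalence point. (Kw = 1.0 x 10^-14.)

n(HCOOH) = 0.1396 x 0.03168 = 0.004423 mol; V(KOH) at equivalence = 0.004423/0.2983 = 0.01483 L.
At equivalence all the acid is converted to HCOO-; total volume = 0.03168 + 0.01483 = 0.04651 L, so [HCOO-] = 0.004423/0.04651 = 0.09510 M.
Kb = Kw/Ka = 1.0e-14 / 1.8 x 10^-4 = 5.56e-11.
[OH^-] = sqrt(Kb x [HCOO-]) = sqrt(5.56e-11 x 0.09510) = 2.30e-6 M.
pOH = 5.64, so pH = 14.00 - 5.64 = 8.36.

8.36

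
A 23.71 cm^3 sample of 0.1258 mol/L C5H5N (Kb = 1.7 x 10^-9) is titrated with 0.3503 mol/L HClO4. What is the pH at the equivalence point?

n(C5H5N) = 0.1258 x 0.02371 = 0.002983 mol; V(HClO4) at equivalence = 0.002983/0.3503 = 0.008515 L.
At equivalence the base is fully converted to C5H5NH+; total volume = 0.03222 L, so [C5H5NH+] = 0.002983/0.03222 = 0.09256 M.
Ka(C5H5NH+) = Kw/Kb = 1.0e-14 / 1.7 x 10^-9 = 5.88e-6.
[H^+] = sqrt(Ka x [C5H5NH+]) = sqrt(5.88e-6 x 0.09256) = 0.000738 M.
pH = -log(0.000738) = 3.13.

3.13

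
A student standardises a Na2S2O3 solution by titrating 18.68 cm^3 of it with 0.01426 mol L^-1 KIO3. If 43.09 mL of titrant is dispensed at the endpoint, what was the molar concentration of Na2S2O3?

n(KIO3) = 0.01426 x 0.04309 = 0.0006145 mol.
From the balanced equation, 1 mol KIO3 reacts with 6 mol Na2S2O3, so n(Na2S2O3) = 0.0006145 x 6/1 = 0.003687 mol.
[Na2S2O3] = 0.003687 / 0.01868 L = 0.197 M.

0.197 M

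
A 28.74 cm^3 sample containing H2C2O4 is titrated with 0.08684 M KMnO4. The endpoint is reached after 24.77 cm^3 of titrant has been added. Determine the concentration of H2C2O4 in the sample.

0.187 M

n(KMnO4) = 0.08684 x 0.02477 = 0.002151 mol.
From the balanced equation, 2 mol KMnO4 reacts with 5 mol H2C2O4, so n(H2C2O4) = 0.002151 x 5/2 = 0.005378 mol.
[H2C2O4] = 0.005378 / 0.02874 L = 0.187 M.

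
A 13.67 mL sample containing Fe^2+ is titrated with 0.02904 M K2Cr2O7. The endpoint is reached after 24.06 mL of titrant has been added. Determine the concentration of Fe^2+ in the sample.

0.307 M

n(K2Cr2O7) = 0.02904 x 0.02406 = 0.0006987 mol.
From the balanced equation, 1 mol K2Cr2O7 reacts with 6 mol Fe^2+, so n(Fe^2+) = 0.0006987 x 6/1 = 0.004192 mol.
[Fe^2+] = 0.004192 / 0.01367 L = 0.307 M.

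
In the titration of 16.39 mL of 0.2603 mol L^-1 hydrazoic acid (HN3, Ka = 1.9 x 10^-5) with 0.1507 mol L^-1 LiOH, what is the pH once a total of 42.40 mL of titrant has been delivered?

12.56

n(acid) = 0.2603 x 0.01639 = 0.004266 mol; n(LiOH) added = 0.1507 x 0.04240 = 0.006390 mol.
Base is in excess by 0.006390 - 0.004266 = 0.002123 mol in a total volume of 0.05879 L.
[OH^-] = 0.002123/0.05879 = 0.03612 M, so pOH = 1.44 and pH = 14.00 - 1.44 = 12.56.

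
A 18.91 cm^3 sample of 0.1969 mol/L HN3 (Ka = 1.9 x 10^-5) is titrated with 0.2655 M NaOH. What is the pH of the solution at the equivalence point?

8.89

n(HN3) = 0.1969 x 0.01891 = 0.003723 mol; V(NaOH) at equivalence = 0.003723/0.2655 = 0.01402 L.
At equivalence all the acid is converted to N3-; total volume = 0.01891 + 0.01402 = 0.03293 L, so [N3-] = 0.003723/0.03293 = 0.1131 M.
Kb = Kw/Ka = 1.0e-14 / 1.9 x 10^-5 = 5.26e-10.
[OH^-] = sqrt(Kb x [N3-]) = sqrt(5.26e-10 x 0.1131) = 7.71e-6 M.
pOH = 5.11, so pH = 14.00 - 5.11 = 8.89.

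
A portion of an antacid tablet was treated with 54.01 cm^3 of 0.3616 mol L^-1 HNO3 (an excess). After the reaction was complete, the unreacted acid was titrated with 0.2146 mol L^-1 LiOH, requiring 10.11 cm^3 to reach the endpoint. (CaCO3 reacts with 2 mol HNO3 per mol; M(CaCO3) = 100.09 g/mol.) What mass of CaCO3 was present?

0.869 g

Total n(HNO3) added = 0.3616 x 0.05401 = 0.01953 mol.
n(LiOH) used = 0.2146 x 0.01011 = 0.002170 mol, which equals the excess n(HNO3).
So n(HNO3) consumed by the sample = 0.01953 - 0.002170 = 0.01736 mol.
n(CaCO3) = 0.01736 / 2 = 0.008680 mol.
mass = 0.008680 mol x 100.09 g/mol = 0.869 g.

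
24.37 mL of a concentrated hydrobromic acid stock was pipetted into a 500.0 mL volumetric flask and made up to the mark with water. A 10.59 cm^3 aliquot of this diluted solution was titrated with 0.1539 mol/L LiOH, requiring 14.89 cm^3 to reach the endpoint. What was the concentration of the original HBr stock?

n(LiOH) = 0.1539 x 0.01489 = 0.002292 mol.
n(HBr) in the aliquot = 0.002292 mol.
[diluted HBr] = 0.002292 / 0.01059 = 0.2164 M.
Dilution factor = 500.0/24.37 = 20.52, so [stock] = 0.2164 x 20.52 = 4.44 M.

4.44 M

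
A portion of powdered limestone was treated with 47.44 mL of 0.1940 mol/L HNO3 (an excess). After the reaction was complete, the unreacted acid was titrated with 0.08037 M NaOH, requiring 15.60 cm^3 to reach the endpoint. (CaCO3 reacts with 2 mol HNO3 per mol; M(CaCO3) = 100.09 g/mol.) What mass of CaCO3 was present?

Total n(HNO3) added = 0.1940 x 0.04744 = 0.009203 mol.
n(NaOH) used = 0.08037 x 0.01560 = 0.001254 mol, which equals the excess n(HNO3).
So n(HNO3) consumed by the sample = 0.009203 - 0.001254 = 0.007950 mol.
n(CaCO3) = 0.007950 / 2 = 0.003975 mol.
mass = 0.003975 mol x 100.09 g/mol = 0.398 g.

0.398 g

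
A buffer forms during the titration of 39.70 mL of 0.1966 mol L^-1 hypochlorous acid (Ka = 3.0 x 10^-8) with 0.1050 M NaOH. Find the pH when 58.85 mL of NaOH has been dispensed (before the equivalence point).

Initial n(HClO) = 0.1966 x 0.03970 = 0.007805 mol.
n(NaOH) added = 0.1050 x 0.05885 = 0.006179 mol, converting that many moles of HClO to ClO-.
Remaining n(HClO) = 0.001626 mol; n(ClO-) = 0.006179 mol.
By Henderson-Hasselbalch, pH = pKa + log([A^-]/[HA]) = 7.52 + log(0.006179/0.001626) = 7.52 + (+0.58) = 8.10.

8.10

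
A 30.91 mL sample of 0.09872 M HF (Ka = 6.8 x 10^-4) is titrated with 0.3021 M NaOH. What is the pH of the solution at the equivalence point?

8.02

n(HF) = 0.09872 x 0.03091 = 0.003051 mol; V(NaOH) at equivalence = 0.003051/0.3021 = 0.01010 L.
At equivalence all the acid is converted to F-; total volume = 0.03091 + 0.01010 = 0.04101 L, so [F-] = 0.003051/0.04101 = 0.07441 M.
Kb = Kw/Ka = 1.0e-14 / 6.8 x 10^-4 = 1.47e-11.
[OH^-] = sqrt(Kb x [F-]) = sqrt(1.47e-11 x 0.07441) = 1.05e-6 M.
pOH = 5.98, so pH = 14.00 - 5.98 = 8.02.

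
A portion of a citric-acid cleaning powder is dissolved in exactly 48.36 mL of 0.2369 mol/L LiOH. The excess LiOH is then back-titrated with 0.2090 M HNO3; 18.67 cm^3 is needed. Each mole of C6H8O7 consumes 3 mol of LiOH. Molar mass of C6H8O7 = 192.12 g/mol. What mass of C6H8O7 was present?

Total n(LiOH) added = 0.2369 x 0.04836 = 0.01146 mol.
n(HNO3) used = 0.2090 x 0.01867 = 0.003902 mol, which equals the excess n(LiOH).
So n(LiOH) consumed by the sample = 0.01146 - 0.003902 = 0.007554 mol.
n(C6H8O7) = 0.007554 / 3 = 0.002518 mol.
mass = 0.002518 mol x 192.12 g/mol = 0.484 g.

0.484 g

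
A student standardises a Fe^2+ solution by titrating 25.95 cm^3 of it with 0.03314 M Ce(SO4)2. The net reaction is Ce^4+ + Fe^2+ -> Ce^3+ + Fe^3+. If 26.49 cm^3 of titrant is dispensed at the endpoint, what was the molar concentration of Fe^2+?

n(Ce(SO4)2) = 0.03314 x 0.02649 = 0.0008779 mol.
From the balanced equation, 1 mol Ce(SO4)2 reacts with 1 mol Fe^2+, so n(Fe^2+) = 0.0008779 x 1/1 = 0.0008779 mol.
[Fe^2+] = 0.0008779 / 0.02595 L = 0.0338 M.

0.0338 M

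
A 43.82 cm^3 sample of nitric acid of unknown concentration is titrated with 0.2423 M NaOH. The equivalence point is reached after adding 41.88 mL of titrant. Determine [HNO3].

n(NaOH) delivered = 0.2423 x 0.04188 = 0.01015 mol.
For a 1:1 reaction, n(HNO3) = 0.01015 mol.
[HNO3] = 0.01015 mol / 0.04382 L = 0.232 M.

0.232 M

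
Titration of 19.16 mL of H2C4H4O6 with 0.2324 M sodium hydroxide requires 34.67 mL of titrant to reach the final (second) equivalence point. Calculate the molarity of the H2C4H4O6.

n(NaOH) = 0.2324 x 0.03467 = 0.008057 mol.
At the final (second) equivalence point, 2 mol OH^- react per mol H2C4H4O6, so n(H2C4H4O6) = 0.008057 / 2 = 0.004029 mol.
[H2C4H4O6] = 0.004029 / 0.01916 L = 0.210 M.

0.210 M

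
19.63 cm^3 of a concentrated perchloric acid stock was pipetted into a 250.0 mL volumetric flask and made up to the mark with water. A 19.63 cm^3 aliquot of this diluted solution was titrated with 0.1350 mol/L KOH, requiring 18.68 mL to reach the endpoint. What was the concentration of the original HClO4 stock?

n(KOH) = 0.1350 x 0.01868 = 0.002522 mol.
n(HClO4) in the aliquot = 0.002522 mol.
[diluted HClO4] = 0.002522 / 0.01963 = 0.1285 M.
Dilution factor = 250.0/19.63 = 12.74, so [stock] = 0.1285 x 12.74 = 1.64 M.

1.64 M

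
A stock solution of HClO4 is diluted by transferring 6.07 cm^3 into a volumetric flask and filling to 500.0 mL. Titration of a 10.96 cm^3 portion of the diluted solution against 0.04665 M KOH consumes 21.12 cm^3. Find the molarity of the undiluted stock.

7.40 M

n(KOH) = 0.04665 x 0.02112 = 0.0009852 mol.
n(HClO4) in the aliquot = 0.0009852 mol.
[diluted HClO4] = 0.0009852 / 0.01096 = 0.08989 M.
Dilution factor = 500.0/6.070 = 82.37, so [stock] = 0.08989 x 82.37 = 7.40 M.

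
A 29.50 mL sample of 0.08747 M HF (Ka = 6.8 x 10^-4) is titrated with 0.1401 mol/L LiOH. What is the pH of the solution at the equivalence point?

n(HF) = 0.08747 x 0.02950 = 0.002580 mol; V(LiOH) at equivalence = 0.002580/0.1401 = 0.01842 L.
At equivalence all the acid is converted to F-; total volume = 0.02950 + 0.01842 = 0.04792 L, so [F-] = 0.002580/0.04792 = 0.05385 M.
Kb = Kw/Ka = 1.0e-14 / 6.8 x 10^-4 = 1.47e-11.
[OH^-] = sqrt(Kb x [F-]) = sqrt(1.47e-11 x 0.05385) = 8.90e-7 M.
pOH = 6.05, so pH = 14.00 - 6.05 = 7.95.

7.95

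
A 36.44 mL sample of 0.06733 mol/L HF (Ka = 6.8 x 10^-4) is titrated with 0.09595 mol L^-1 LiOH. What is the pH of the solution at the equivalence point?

n(HF) = 0.06733 x 0.03644 = 0.002454 mol; V(LiOH) at equivalence = 0.002454/0.09595 = 0.02557 L.
At equivalence all the acid is converted to F-; total volume = 0.03644 + 0.02557 = 0.06201 L, so [F-] = 0.002454/0.06201 = 0.03957 M.
Kb = Kw/Ka = 1.0e-14 / 6.8 x 10^-4 = 1.47e-11.
[OH^-] = sqrt(Kb x [F-]) = sqrt(1.47e-11 x 0.03957) = 7.63e-7 M.
pOH = 6.12, so pH = 14.00 - 6.12 = 7.88.

7.88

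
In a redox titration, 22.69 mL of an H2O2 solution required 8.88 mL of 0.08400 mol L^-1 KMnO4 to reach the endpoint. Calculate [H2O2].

0.0822 M

n(KMnO4) = 0.08400 x 0.008880 = 0.0007459 mol.
From the balanced equation, 2 mol KMnO4 reacts with 5 mol H2O2, so n(H2O2) = 0.0007459 x 5/2 = 0.001865 mol.
[H2O2] = 0.001865 / 0.02269 L = 0.0822 M.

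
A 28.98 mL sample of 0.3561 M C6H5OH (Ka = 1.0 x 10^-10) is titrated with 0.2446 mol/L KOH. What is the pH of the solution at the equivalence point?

n(C6H5OH) = 0.3561 x 0.02898 = 0.01032 mol; V(KOH) at equivalence = 0.01032/0.2446 = 0.04219 L.
At equivalence all the acid is converted to C6H5O-; total volume = 0.02898 + 0.04219 = 0.07117 L, so [C6H5O-] = 0.01032/0.07117 = 0.1450 M.
Kb = Kw/Ka = 1.0e-14 / 1.0 x 10^-10 = 0.000100.
[OH^-] = sqrt(Kb x [C6H5O-]) = sqrt(0.000100 x 0.1450) = 0.00381 M.
pOH = 2.42, so pH = 14.00 - 2.42 = 11.58.

11.58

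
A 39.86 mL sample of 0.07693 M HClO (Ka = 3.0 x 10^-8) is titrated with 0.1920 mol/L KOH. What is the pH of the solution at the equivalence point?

n(HClO) = 0.07693 x 0.03986 = 0.003066 mol; V(KOH) at equivalence = 0.003066/0.1920 = 0.01597 L.
At equivalence all the acid is converted to ClO-; total volume = 0.03986 + 0.01597 = 0.05583 L, so [ClO-] = 0.003066/0.05583 = 0.05492 M.
Kb = Kw/Ka = 1.0e-14 / 3.0 x 10^-8 = 3.33e-7.
[OH^-] = sqrt(Kb x [ClO-]) = sqrt(3.33e-7 x 0.05492) = 0.000135 M.
pOH = 3.87, so pH = 14.00 - 3.87 = 10.13.

10.13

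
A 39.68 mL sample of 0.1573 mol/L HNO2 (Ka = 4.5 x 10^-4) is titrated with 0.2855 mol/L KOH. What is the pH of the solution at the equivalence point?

n(HNO2) = 0.1573 x 0.03968 = 0.006242 mol; V(KOH) at equivalence = 0.006242/0.2855 = 0.02186 L.
At equivalence all the acid is converted to NO2-; total volume = 0.03968 + 0.02186 = 0.06154 L, so [NO2-] = 0.006242/0.06154 = 0.1014 M.
Kb = Kw/Ka = 1.0e-14 / 4.5 x 10^-4 = 2.22e-11.
[OH^-] = sqrt(Kb x [NO2-]) = sqrt(2.22e-11 x 0.1014) = 1.50e-6 M.
pOH = 5.82, so pH = 14.00 - 5.82 = 8.18.

8.18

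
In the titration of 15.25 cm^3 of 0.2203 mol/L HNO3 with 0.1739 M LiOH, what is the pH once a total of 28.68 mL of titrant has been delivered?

12.57

n(acid) = 0.2203 x 0.01525 = 0.003360 mol; n(LiOH) added = 0.1739 x 0.02868 = 0.004987 mol.
Base is in excess by 0.004987 - 0.003360 = 0.001628 mol in a total volume of 0.04393 L.
[OH^-] = 0.001628/0.04393 = 0.03706 M, so pOH = 1.43 and pH = 14.00 - 1.43 = 12.57.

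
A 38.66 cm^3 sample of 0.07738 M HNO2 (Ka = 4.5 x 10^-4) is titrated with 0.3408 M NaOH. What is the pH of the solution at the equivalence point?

n(HNO2) = 0.07738 x 0.03866 = 0.002992 mol; V(NaOH) at equivalence = 0.002992/0.3408 = 0.008778 L.
At equivalence all the acid is converted to NO2-; total volume = 0.03866 + 0.008778 = 0.04744 L, so [NO2-] = 0.002992/0.04744 = 0.06306 M.
Kb = Kw/Ka = 1.0e-14 / 4.5 x 10^-4 = 2.22e-11.
[OH^-] = sqrt(Kb x [NO2-]) = sqrt(2.22e-11 x 0.06306) = 1.18e-6 M.
pOH = 5.93, so pH = 14.00 - 5.93 = 8.07.

8.07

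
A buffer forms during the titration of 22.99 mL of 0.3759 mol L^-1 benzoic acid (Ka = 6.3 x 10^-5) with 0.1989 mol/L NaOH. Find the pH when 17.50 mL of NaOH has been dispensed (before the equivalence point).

4.03

Initial n(C6H5COOH) = 0.3759 x 0.02299 = 0.008642 mol.
n(NaOH) added = 0.1989 x 0.01750 = 0.003481 mol, converting that many moles of C6H5COOH to C6H5COO-.
Remaining n(C6H5COOH) = 0.005161 mol; n(C6H5COO-) = 0.003481 mol.
By Henderson-Hasselbalch, pH = pKa + log([A^-]/[HA]) = 4.20 + log(0.003481/0.005161) = 4.20 + (-0.17) = 4.03.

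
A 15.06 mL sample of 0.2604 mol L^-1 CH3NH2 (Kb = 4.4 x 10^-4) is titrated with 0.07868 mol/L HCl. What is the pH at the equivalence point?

n(CH3NH2) = 0.2604 x 0.01506 = 0.003922 mol; V(HCl) at equivalence = 0.003922/0.07868 = 0.04984 L.
At equivalence the base is fully converted to CH3NH3+; total volume = 0.06490 L, so [CH3NH3+] = 0.003922/0.06490 = 0.06042 M.
Ka(CH3NH3+) = Kw/Kb = 1.0e-14 / 4.4 x 10^-4 = 2.27e-11.
[H^+] = sqrt(Ka x [CH3NH3+]) = sqrt(2.27e-11 x 0.06042) = 1.17e-6 M.
pH = -log(1.17e-6) = 5.93.

5.93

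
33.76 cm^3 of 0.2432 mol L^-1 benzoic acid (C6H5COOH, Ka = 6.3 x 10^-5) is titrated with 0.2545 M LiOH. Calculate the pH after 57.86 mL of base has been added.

12.85

n(acid) = 0.2432 x 0.03376 = 0.008210 mol; n(LiOH) added = 0.2545 x 0.05786 = 0.01473 mol.
Base is in excess by 0.01473 - 0.008210 = 0.006515 mol in a total volume of 0.09162 L.
[OH^-] = 0.006515/0.09162 = 0.07111 M, so pOH = 1.15 and pH = 14.00 - 1.15 = 12.85.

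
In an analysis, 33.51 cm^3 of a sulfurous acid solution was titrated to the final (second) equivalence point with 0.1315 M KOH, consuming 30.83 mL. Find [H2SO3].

0.0605 M

n(KOH) = 0.1315 x 0.03083 = 0.004054 mol.
At the final (second) equivalence point, 2 mol OH^- react per mol H2SO3, so n(H2SO3) = 0.004054 / 2 = 0.002027 mol.
[H2SO3] = 0.002027 / 0.03351 L = 0.0605 M.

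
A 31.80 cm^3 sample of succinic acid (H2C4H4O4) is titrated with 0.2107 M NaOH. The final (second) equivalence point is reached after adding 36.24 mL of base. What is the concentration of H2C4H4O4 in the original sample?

n(NaOH) = 0.2107 x 0.03624 = 0.007636 mol.
At the final (second) equivalence point, 2 mol OH^- react per mol H2C4H4O4, so n(H2C4H4O4) = 0.007636 / 2 = 0.003818 mol.
[H2C4H4O4] = 0.003818 / 0.03180 L = 0.120 M.

0.120 M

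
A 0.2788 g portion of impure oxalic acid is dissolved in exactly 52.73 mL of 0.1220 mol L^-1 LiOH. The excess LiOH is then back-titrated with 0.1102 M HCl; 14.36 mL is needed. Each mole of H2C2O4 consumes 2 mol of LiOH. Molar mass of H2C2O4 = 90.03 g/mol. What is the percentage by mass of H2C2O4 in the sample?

78.3%

Total n(LiOH) added = 0.1220 x 0.05273 = 0.006433 mol.
n(HCl) used = 0.1102 x 0.01436 = 0.001582 mol, which equals the excess n(LiOH).
So n(LiOH) consumed by the sample = 0.006433 - 0.001582 = 0.004851 mol.
n(H2C2O4) = 0.004851 / 2 = 0.002425 mol.
mass H2C2O4 = 0.002425 x 90.03 = 0.2183 g, so %H2C2O4 = 0.2183/0.2788 x 100 = 78.3%.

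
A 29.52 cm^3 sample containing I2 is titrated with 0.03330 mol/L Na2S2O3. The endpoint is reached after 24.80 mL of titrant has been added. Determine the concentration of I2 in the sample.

0.0140 M

n(Na2S2O3) = 0.03330 x 0.02480 = 0.0008258 mol.
From the balanced equation, 2 mol Na2S2O3 reacts with 1 mol I2, so n(I2) = 0.0008258 x 1/2 = 0.0004129 mol.
[I2] = 0.0004129 / 0.02952 L = 0.0140 M.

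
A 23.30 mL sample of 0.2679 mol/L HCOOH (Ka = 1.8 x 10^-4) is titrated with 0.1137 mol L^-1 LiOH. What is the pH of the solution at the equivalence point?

8.32

n(HCOOH) = 0.2679 x 0.02330 = 0.006242 mol; V(LiOH) at equivalence = 0.006242/0.1137 = 0.05490 L.
At equivalence all the acid is converted to HCOO-; total volume = 0.02330 + 0.05490 = 0.07820 L, so [HCOO-] = 0.006242/0.07820 = 0.07982 M.
Kb = Kw/Ka = 1.0e-14 / 1.8 x 10^-4 = 5.56e-11.
[OH^-] = sqrt(Kb x [HCOO-]) = sqrt(5.56e-11 x 0.07982) = 2.11e-6 M.
pOH = 5.68, so pH = 14.00 - 5.68 = 8.32.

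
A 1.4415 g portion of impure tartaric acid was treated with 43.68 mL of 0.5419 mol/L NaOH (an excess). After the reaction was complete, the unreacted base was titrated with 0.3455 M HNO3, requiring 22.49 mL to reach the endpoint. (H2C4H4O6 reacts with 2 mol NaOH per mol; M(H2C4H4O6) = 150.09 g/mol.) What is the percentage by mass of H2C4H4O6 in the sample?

Total n(NaOH) added = 0.5419 x 0.04368 = 0.02367 mol.
n(HNO3) used = 0.3455 x 0.02249 = 0.007770 mol, which equals the excess n(NaOH).
So n(NaOH) consumed by the sample = 0.02367 - 0.007770 = 0.01590 mol.
n(H2C4H4O6) = 0.01590 / 2 = 0.007950 mol.
mass H2C4H4O6 = 0.007950 x 150.09 = 1.193 g, so %H2C4H4O6 = 1.193/1.4415 x 100 = 82.8%.

82.8%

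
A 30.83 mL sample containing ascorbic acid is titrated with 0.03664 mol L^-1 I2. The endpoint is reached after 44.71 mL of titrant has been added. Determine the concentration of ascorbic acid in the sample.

n(I2) = 0.03664 x 0.04471 = 0.001638 mol.
From the balanced equation, 1 mol I2 reacts with 1 mol ascorbic acid, so n(ascorbic acid) = 0.001638 x 1/1 = 0.001638 mol.
[ascorbic acid] = 0.001638 / 0.03083 L = 0.0531 M.

0.0531 M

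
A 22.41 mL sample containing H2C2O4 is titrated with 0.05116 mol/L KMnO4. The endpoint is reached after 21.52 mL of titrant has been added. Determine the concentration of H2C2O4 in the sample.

n(KMnO4) = 0.05116 x 0.02152 = 0.001101 mol.
From the balanced equation, 2 mol KMnO4 reacts with 5 mol H2C2O4, so n(H2C2O4) = 0.001101 x 5/2 = 0.002752 mol.
[H2C2O4] = 0.002752 / 0.02241 L = 0.123 M.

0.123 M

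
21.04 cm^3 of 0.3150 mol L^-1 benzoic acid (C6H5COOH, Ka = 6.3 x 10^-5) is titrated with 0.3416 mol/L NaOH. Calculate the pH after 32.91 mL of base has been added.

n(acid) = 0.3150 x 0.02104 = 0.006628 mol; n(NaOH) added = 0.3416 x 0.03291 = 0.01124 mol.
Base is in excess by 0.01124 - 0.006628 = 0.004614 mol in a total volume of 0.05395 L.
[OH^-] = 0.004614/0.05395 = 0.08553 M, so pOH = 1.07 and pH = 14.00 - 1.07 = 12.93.

12.93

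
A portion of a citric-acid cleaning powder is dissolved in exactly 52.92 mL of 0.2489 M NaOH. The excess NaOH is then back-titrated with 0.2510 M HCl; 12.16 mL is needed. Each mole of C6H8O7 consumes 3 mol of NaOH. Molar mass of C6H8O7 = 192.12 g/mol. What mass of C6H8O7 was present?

0.648 g

Total n(NaOH) added = 0.2489 x 0.05292 = 0.01317 mol.
n(HCl) used = 0.2510 x 0.01216 = 0.003052 mol, which equals the excess n(NaOH).
So n(NaOH) consumed by the sample = 0.01317 - 0.003052 = 0.01012 mol.
n(C6H8O7) = 0.01012 / 3 = 0.003373 mol.
mass = 0.003373 mol x 192.12 g/mol = 0.648 g.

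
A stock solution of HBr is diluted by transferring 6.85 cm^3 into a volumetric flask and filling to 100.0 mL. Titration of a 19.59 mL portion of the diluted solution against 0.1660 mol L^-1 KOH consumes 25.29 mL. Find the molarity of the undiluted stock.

3.13 M

n(KOH) = 0.1660 x 0.02529 = 0.004198 mol.
n(HBr) in the aliquot = 0.004198 mol.
[diluted HBr] = 0.004198 / 0.01959 = 0.2143 M.
Dilution factor = 100.0/6.850 = 14.60, so [stock] = 0.2143 x 14.60 = 3.13 M.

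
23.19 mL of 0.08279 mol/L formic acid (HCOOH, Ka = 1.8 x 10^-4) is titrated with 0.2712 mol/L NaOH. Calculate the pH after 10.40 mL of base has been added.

n(acid) = 0.08279 x 0.02319 = 0.001920 mol; n(NaOH) added = 0.2712 x 0.01040 = 0.002820 mol.
Base is in excess by 0.002820 - 0.001920 = 0.0009006 mol in a total volume of 0.03359 L.
[OH^-] = 0.0009006/0.03359 = 0.02681 M, so pOH = 1.57 and pH = 14.00 - 1.57 = 12.43.

12.43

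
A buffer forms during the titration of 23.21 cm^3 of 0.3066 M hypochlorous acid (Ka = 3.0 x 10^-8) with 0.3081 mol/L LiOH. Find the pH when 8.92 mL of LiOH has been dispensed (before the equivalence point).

Initial n(HClO) = 0.3066 x 0.02321 = 0.007116 mol.
n(LiOH) added = 0.3081 x 0.008920 = 0.002748 mol, converting that many moles of HClO to ClO-.
Remaining n(HClO) = 0.004368 mol; n(ClO-) = 0.002748 mol.
By Henderson-Hasselbalch, pH = pKa + log([A^-]/[HA]) = 7.52 + log(0.002748/0.004368) = 7.52 + (-0.20) = 7.32.

7.32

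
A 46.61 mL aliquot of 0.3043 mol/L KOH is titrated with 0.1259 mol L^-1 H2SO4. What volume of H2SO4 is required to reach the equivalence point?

56.3 mL

n(KOH) = 0.3043 mol/L x 0.04661 L = 0.01418 mol.
The neutralisation is 2 KOH : 1 H2SO4, so n(H2SO4) = 0.01418 x 1/2 = 0.007092 mol.
V(H2SO4) = 0.007092 / 0.1259 = 0.05633 L = 56.3 mL.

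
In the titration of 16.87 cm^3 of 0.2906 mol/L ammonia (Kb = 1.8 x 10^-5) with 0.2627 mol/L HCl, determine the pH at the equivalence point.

n(NH3) = 0.2906 x 0.01687 = 0.004902 mol; V(HCl) at equivalence = 0.004902/0.2627 = 0.01866 L.
At equivalence the base is fully converted to NH4+; total volume = 0.03553 L, so [NH4+] = 0.004902/0.03553 = 0.1380 M.
Ka(NH4+) = Kw/Kb = 1.0e-14 / 1.8 x 10^-5 = 5.56e-10.
[H^+] = sqrt(Ka x [NH4+]) = sqrt(5.56e-10 x 0.1380) = 8.76e-6 M.
pH = -log(8.76e-6) = 5.06.

5.06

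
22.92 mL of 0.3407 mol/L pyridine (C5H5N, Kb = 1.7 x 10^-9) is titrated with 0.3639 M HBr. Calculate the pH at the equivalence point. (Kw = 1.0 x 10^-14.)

2.99

n(C5H5N) = 0.3407 x 0.02292 = 0.007809 mol; V(HBr) at equivalence = 0.007809/0.3639 = 0.02146 L.
At equivalence the base is fully converted to C5H5NH+; total volume = 0.04438 L, so [C5H5NH+] = 0.007809/0.04438 = 0.1760 M.
Ka(C5H5NH+) = Kw/Kb = 1.0e-14 / 1.7 x 10^-9 = 5.88e-6.
[H^+] = sqrt(Ka x [C5H5NH+]) = sqrt(5.88e-6 x 0.1760) = 0.00102 M.
pH = -log(0.00102) = 2.99.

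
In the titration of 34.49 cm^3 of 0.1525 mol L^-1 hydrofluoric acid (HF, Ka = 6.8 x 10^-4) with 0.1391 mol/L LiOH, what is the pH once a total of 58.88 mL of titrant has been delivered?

12.50

n(acid) = 0.1525 x 0.03449 = 0.005260 mol; n(LiOH) added = 0.1391 x 0.05888 = 0.008190 mol.
Base is in excess by 0.008190 - 0.005260 = 0.002930 mol in a total volume of 0.09337 L.
[OH^-] = 0.002930/0.09337 = 0.03139 M, so pOH = 1.50 and pH = 14.00 - 1.50 = 12.50.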